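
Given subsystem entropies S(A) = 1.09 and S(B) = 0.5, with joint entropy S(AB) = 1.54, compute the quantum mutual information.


I(A:B) = S(A) + S(B) - S(AB)
= 1.09 + 0.5 - 1.54
= 0.0500

0.0500


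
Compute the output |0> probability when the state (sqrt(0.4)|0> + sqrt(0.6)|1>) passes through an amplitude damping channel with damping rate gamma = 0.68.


For amplitude damping with parameter gamma on state sqrt(a)|0> + sqrt(b)|1>:
alpha^2 = 0.4, beta^2 = 0.6
P(|0>) = alpha^2 + gamma * beta^2
= 0.4 + 0.68 * 0.6
= 0.4 + 0.4080
= 0.8080

0.8080


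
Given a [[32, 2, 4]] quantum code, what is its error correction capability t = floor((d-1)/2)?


Code parameters: [[32, 2, 4]], distance d = 4.
Number of correctable errors = floor((d-1)/2)
= floor((4 - 1)/2)
= floor(3/2)
= 1

1


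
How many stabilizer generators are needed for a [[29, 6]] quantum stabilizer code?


For an [[n,k]] stabilizer code:
Number of stabilizer generators = n - k
= 29 - 6
= 23

23


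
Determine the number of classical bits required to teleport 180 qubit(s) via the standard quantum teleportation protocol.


Quantum teleportation requires 2 classical bits per qubit teleported.
180 qubit(s) -> 2 * 180 = 360 classical bits

360


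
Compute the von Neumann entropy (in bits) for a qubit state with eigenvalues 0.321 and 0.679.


S = -p*log2(p) - (1-p)*log2(1-p)
p = 0.3210, 1-p = 0.6790
= -0.3210 * log2(0.3210) - 0.6790 * log2(0.6790)
= -(-0.5262) - (-0.3792)
= 0.9055

0.9055


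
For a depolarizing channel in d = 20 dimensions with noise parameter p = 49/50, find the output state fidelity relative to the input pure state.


F = (1-p) + p/d
= (1 - 0.9800) + 0.9800/20
= 0.0200 + 0.0490
= 0.0690

0.0690


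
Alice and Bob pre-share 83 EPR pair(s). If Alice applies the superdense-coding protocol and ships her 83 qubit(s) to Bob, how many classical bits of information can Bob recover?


Superdense coding allows 2 classical bits per shared entangled pair.
83 pair(s) -> 2 * 83 = 166 classical bits

166


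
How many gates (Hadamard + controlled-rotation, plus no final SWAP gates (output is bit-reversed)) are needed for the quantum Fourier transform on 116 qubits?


Hadamard gates: 116
Controlled rotations: n*(n-1)/2 = 116*115/2 = 6670
SWAP gates: 0 (omitted)
Total = 116 + 6670
= 6786

6786


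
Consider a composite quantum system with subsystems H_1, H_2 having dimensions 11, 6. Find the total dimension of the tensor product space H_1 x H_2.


dim(H_1 x H_2) = 11 * 6
= 66

66


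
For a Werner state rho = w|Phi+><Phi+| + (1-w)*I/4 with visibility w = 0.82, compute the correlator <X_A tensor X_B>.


|Phi+> = (|00> + |11>)/sqrt(2)
For the pure Bell state, <X_A X_B> = +1 (Bell-state Pauli correlator).
The maximally-mixed part I/4 has tr(I/4 * P tensor P) = 0 for any traceless Pauli P.
So <X_A X_B>_rho = w * (+1) + (1 - w) * 0
= 0.82 * (+1)
= 0.8200

0.8200


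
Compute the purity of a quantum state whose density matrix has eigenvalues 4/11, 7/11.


tr(rho^2) = sum of eigenvalues squared
= (4/11)^2 + (7/11)^2
= (16 + 49) / 121
= 65/121
= 0.5372

0.5372


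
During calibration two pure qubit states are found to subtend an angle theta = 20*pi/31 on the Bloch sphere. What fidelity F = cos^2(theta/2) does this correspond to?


For states separated by angle theta on Bloch sphere:
F = cos^2(theta/2)
theta = 20*pi/31 = 2.0268
theta/2 = 1.0134
cos(theta/2) = 0.5290
F = 0.2798

0.2798


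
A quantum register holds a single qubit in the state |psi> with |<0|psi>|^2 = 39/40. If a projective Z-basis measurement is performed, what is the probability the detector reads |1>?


|alpha|^2 = 39/40 = 0.9750
|beta|^2 = 1 - 39/40 = 1/40 = 0.0250
P(|1>) = |beta|^2 = 0.0250

0.0250


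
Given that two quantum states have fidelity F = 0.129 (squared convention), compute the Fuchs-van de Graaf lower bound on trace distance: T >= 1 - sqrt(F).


Fuchs-van de Graaf (squared-fidelity convention): 1 - sqrt(F) <= T <= sqrt(1 - F).
Lower bound: T >= 1 - sqrt(F)
sqrt(F) = sqrt(0.129) = 0.3592
T >= 1 - 0.3592
T >= 0.6408

0.6408


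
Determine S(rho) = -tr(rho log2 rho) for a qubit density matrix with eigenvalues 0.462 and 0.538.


S = -p*log2(p) - (1-p)*log2(1-p)
p = 0.4620, 1-p = 0.5380
= -0.4620 * log2(0.4620) - 0.5380 * log2(0.5380)
= -(-0.5147) - (-0.4811)
= 0.9958

0.9958


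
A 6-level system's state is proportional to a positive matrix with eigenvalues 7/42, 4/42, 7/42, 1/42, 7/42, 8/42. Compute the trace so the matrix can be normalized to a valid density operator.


tr(M) = sum of eigenvalues
= 7/42 + 4/42 + 7/42 + 1/42 + 7/42 + 8/42
= 34/42
= 0.8095

0.8095


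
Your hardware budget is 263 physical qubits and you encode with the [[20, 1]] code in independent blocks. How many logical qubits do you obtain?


Each code block uses 20 physical qubits for 1 logical qubit(s).
Number of complete blocks = floor(263 / 20) = 13
Logical qubits = 13 * 1
= 13

13


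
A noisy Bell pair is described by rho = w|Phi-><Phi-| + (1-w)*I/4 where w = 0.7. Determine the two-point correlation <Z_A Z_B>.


|Phi-> = (|00> - |11>)/sqrt(2)
For the pure Bell state, <Z_A Z_B> = +1 (Bell-state Pauli correlator).
The maximally-mixed part I/4 has tr(I/4 * P tensor P) = 0 for any traceless Pauli P.
So <Z_A Z_B>_rho = w * (+1) + (1 - w) * 0
= 0.7 * (+1)
= 0.7000

0.7000


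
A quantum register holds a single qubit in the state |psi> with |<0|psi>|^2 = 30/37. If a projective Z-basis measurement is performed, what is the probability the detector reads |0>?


|alpha|^2 = 30/37 = 0.8108
|beta|^2 = 1 - 30/37 = 7/37 = 0.1892
P(|0>) = |alpha|^2 = 0.8108

0.8108


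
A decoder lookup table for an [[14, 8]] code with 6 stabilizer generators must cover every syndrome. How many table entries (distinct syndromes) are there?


Each stabilizer generator gives a binary (+1 or -1) measurement outcome.
With 6 independent generators:
Total syndromes = 2^6
= 64

64


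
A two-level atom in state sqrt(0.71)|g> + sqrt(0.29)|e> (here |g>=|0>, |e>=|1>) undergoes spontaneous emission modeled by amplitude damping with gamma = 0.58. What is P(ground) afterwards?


For amplitude damping with parameter gamma on state sqrt(a)|0> + sqrt(b)|1>:
alpha^2 = 0.71, beta^2 = 0.29
P(|0>) = alpha^2 + gamma * beta^2
= 0.71 + 0.58 * 0.29
= 0.71 + 0.1682
= 0.8782

0.8782


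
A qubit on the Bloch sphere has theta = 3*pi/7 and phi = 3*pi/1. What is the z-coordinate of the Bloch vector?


theta = 1.3464, phi = 9.4248
r_z = cos(theta) = 0.2225

0.2225


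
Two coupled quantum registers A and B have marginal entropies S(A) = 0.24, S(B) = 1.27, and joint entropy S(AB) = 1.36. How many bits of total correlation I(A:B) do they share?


I(A:B) = S(A) + S(B) - S(AB)
= 0.24 + 1.27 - 1.36
= 0.1500

0.1500


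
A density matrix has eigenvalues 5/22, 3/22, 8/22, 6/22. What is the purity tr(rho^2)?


tr(rho^2) = sum of eigenvalues squared
= (5/22)^2 + (3/22)^2 + (8/22)^2 + (6/22)^2
= (25 + 9 + 64 + 36) / 484
= 134/484
= 0.2769

0.2769


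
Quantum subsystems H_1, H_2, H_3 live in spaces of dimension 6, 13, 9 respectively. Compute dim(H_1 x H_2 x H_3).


dim(H_1 x H_2 x H_3) = 6 * 13 * 9
= 78 * 9
= 702

702


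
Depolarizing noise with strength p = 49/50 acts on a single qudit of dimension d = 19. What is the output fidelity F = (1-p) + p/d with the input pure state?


F = (1-p) + p/d
= (1 - 0.9800) + 0.9800/19
= 0.0200 + 0.0516
= 0.0716

0.0716


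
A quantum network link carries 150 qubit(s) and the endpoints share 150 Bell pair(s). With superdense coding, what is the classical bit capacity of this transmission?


Superdense coding allows 2 classical bits per shared entangled pair.
150 pair(s) -> 2 * 150 = 300 classical bits

300


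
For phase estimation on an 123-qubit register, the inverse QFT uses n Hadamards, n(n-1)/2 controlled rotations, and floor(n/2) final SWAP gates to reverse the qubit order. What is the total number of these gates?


Hadamard gates: 123
Controlled rotations: n*(n-1)/2 = 123*122/2 = 7503
SWAP gates: floor(n/2) = floor(123/2) = 61
Total = 123 + 7503 + 61
= 7687

7687


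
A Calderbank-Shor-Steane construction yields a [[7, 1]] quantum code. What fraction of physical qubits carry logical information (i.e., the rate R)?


Code rate R = k/n
= 1/7
= 0.1429

0.1429


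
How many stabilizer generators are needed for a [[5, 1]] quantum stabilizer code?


For an [[n,k]] stabilizer code:
Number of stabilizer generators = n - k
= 5 - 1
= 4

4


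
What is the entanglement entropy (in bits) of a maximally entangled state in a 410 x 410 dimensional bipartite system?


For a maximally entangled state in d x d:
S = log2(d) = log2(410)
= 8.6795

8.6795


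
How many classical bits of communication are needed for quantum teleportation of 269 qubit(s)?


Quantum teleportation requires 2 classical bits per qubit teleported.
269 qubit(s) -> 2 * 269 = 538 classical bits

538


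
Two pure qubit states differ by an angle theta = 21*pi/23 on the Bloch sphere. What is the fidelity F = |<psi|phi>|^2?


For states separated by angle theta on Bloch sphere:
F = cos^2(theta/2)
theta = 21*pi/23 = 2.8684
theta/2 = 1.4342
cos(theta/2) = 0.1362
F = 0.0185

0.0185


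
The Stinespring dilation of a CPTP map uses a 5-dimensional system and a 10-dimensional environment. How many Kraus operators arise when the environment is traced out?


Tracing out the environment in an orthonormal basis {|i>_E} gives Kraus operators K_i = <i|_E U |0>_E.
Number of Kraus operators = dim(H_env) = d_env
= 10

10


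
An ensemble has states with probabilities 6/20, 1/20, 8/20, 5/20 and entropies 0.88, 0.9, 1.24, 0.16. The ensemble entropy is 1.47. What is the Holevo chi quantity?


chi = S(rho) - sum_i p_i * S(rho_i)
Weighted entropy = 6/20 * 0.88 + 1/20 * 0.9 + 8/20 * 1.24 + 5/20 * 0.16
= 0.8450
chi = 1.47 - 0.8450
= 0.6250

0.6250


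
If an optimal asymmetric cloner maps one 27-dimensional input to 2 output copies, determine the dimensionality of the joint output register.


Output space = H^(tensor 2) where dim(H) = 27
dim = 27^2
= 729

729


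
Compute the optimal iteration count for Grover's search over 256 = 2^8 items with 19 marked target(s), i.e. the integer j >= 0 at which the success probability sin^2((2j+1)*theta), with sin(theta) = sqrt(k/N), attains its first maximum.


After j Grover iterations the success probability is P(j) = sin^2((2j+1)*theta), where sin(theta) = sqrt(k/N).
N = 2^8 = 256, k = 19
sin(theta) = sqrt(k/N) = 0.272431184
theta = arcsin(sqrt(k/N)) = 0.2759188888 rad
P(j) reaches its first maximum when (2j+1)*theta is as close as possible to pi/2, i.e. j = round(pi/(4*theta) - 1/2).
pi/(4*theta) - 1/2 = 2.3465
(For comparison, the common estimate pi/4 * sqrt(N/k) = 2.8829; the exact maximiser is used here.)
Optimal iterations = 2

2


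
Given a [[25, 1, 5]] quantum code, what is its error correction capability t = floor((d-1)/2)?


Code parameters: [[25, 1, 5]], distance d = 5.
Number of correctable errors = floor((d-1)/2)
= floor((5 - 1)/2)
= floor(4/2)
= 2

2


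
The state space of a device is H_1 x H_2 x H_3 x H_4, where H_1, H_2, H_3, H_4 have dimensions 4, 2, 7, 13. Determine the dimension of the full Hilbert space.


dim(H_1 x H_2 x H_3 x H_4) = 4 * 2 * 7 * 13
= 8 * 7 * 13
= 56 * 13
= 728

728


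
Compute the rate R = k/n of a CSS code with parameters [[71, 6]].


Code rate R = k/n
= 6/71
= 0.0845

0.0845


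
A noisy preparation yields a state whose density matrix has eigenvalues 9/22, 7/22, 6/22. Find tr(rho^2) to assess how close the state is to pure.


tr(rho^2) = sum of eigenvalues squared
= (9/22)^2 + (7/22)^2 + (6/22)^2
= (81 + 49 + 36) / 484
= 166/484
= 0.3430

0.3430


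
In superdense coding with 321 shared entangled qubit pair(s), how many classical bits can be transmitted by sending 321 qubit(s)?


Superdense coding allows 2 classical bits per shared entangled pair.
321 pair(s) -> 2 * 321 = 642 classical bits

642


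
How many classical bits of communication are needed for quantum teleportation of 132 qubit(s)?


Quantum teleportation requires 2 classical bits per qubit teleported.
132 qubit(s) -> 2 * 132 = 264 classical bits

264


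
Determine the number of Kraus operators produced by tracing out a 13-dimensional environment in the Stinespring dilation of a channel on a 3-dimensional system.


Tracing out the environment in an orthonormal basis {|i>_E} gives Kraus operators K_i = <i|_E U |0>_E.
Number of Kraus operators = dim(H_env) = d_env
= 13

13


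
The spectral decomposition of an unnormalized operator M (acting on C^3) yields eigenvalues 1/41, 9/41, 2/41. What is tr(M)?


tr(M) = sum of eigenvalues
= 1/41 + 9/41 + 2/41
= 12/41
= 0.2927

0.2927


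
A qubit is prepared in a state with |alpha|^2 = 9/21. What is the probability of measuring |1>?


|alpha|^2 = 9/21 = 0.4286
|beta|^2 = 1 - 9/21 = 12/21 = 0.5714
P(|1>) = |beta|^2 = 0.5714

0.5714


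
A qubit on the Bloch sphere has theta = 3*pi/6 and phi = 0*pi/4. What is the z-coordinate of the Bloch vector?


theta = 1.5708, phi = 0.0000
r_z = cos(theta) = 0.0000

0.0000


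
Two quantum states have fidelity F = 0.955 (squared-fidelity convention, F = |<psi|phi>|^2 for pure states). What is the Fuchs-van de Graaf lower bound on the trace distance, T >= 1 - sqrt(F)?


Fuchs-van de Graaf (squared-fidelity convention): 1 - sqrt(F) <= T <= sqrt(1 - F).
Lower bound: T >= 1 - sqrt(F)
sqrt(F) = sqrt(0.955) = 0.9772
T >= 1 - 0.9772
T >= 0.0228

0.0228


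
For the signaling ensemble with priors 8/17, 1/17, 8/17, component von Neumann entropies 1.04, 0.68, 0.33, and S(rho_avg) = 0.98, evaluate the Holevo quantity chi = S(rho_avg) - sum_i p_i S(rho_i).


chi = S(rho) - sum_i p_i * S(rho_i)
Weighted entropy = 8/17 * 1.04 + 1/17 * 0.68 + 8/17 * 0.33
= 0.6847
chi = 0.98 - 0.6847
= 0.2953

0.2953


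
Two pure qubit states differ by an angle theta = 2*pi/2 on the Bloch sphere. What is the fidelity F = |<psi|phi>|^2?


For states separated by angle theta on Bloch sphere:
F = cos^2(theta/2)
theta = 2*pi/2 = 3.1416
theta/2 = 1.5708
cos(theta/2) = 0.0000
F = 0.0000

0.0000


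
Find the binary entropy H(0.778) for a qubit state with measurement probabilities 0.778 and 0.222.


S = -p*log2(p) - (1-p)*log2(1-p)
p = 0.7780, 1-p = 0.2220
= -0.7780 * log2(0.7780) - 0.2220 * log2(0.2220)
= -(-0.2818) - (-0.4820)
= 0.7638

0.7638


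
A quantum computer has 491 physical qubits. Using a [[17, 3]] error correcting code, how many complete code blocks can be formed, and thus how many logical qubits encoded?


Each code block uses 17 physical qubits for 3 logical qubit(s).
Number of complete blocks = floor(491 / 17) = 28
Logical qubits = 28 * 3
= 84

84


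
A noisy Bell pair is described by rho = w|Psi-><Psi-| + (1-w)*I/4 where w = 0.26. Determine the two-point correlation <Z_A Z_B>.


|Psi-> = (|01> - |10>)/sqrt(2)
For the pure Bell state, <Z_A Z_B> = -1 (Bell-state Pauli correlator).
The maximally-mixed part I/4 has tr(I/4 * P tensor P) = 0 for any traceless Pauli P.
So <Z_A Z_B>_rho = w * (-1) + (1 - w) * 0
= 0.26 * (-1)
= -0.2600

-0.2600


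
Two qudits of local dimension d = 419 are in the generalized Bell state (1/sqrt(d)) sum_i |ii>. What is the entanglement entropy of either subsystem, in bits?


For a maximally entangled state in d x d:
S = log2(d) = log2(419)
= 8.7108

8.7108


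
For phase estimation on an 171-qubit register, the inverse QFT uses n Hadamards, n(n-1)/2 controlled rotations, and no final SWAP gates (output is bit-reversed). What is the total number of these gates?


Hadamard gates: 171
Controlled rotations: n*(n-1)/2 = 171*170/2 = 14535
SWAP gates: 0 (omitted)
Total = 171 + 14535
= 14706

14706


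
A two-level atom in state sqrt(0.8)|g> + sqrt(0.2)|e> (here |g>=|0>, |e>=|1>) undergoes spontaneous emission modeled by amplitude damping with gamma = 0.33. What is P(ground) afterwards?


For amplitude damping with parameter gamma on state sqrt(a)|0> + sqrt(b)|1>:
alpha^2 = 0.8, beta^2 = 0.2
P(|0>) = alpha^2 + gamma * beta^2
= 0.8 + 0.33 * 0.2
= 0.8 + 0.0660
= 0.8660

0.8660


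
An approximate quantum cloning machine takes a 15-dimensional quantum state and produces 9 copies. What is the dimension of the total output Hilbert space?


Output space = H^(tensor 9) where dim(H) = 15
dim = 15^9
= 225 (after 2 factors)
= 3375 (after 3 factors)
= 50625 (after 4 factors)
= 759375 (after 5 factors)
= 11390625 (after 6 factors)
= 170859375 (after 7 factors)
= 2562890625 (after 8 factors)
= 38443359375 (after 9 factors)
= 38443359375

38443359375


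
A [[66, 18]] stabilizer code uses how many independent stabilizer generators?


For an [[n,k]] stabilizer code:
Number of stabilizer generators = n - k
= 66 - 18
= 48

48


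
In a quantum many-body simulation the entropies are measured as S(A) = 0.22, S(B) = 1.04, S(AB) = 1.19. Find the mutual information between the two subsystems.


I(A:B) = S(A) + S(B) - S(AB)
= 0.22 + 1.04 - 1.19
= 0.0700

0.0700


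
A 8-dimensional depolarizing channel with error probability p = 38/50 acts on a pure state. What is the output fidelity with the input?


F = (1-p) + p/d
= (1 - 0.7600) + 0.7600/8
= 0.2400 + 0.0950
= 0.3350

0.3350


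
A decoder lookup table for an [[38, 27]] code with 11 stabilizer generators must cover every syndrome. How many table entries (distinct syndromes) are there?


Each stabilizer generator gives a binary (+1 or -1) measurement outcome.
With 11 independent generators:
Total syndromes = 2^11
= 2048

2048


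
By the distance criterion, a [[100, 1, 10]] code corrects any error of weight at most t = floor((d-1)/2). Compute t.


Code parameters: [[100, 1, 10]], distance d = 10.
Number of correctable errors = floor((d-1)/2)
= floor((10 - 1)/2)
= floor(9/2)
= 4

4


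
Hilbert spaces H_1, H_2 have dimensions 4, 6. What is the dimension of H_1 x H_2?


dim(H_1 x H_2) = 4 * 6
= 24

24


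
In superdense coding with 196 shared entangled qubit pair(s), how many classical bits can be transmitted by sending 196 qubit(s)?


Superdense coding allows 2 classical bits per shared entangled pair.
196 pair(s) -> 2 * 196 = 392 classical bits

392


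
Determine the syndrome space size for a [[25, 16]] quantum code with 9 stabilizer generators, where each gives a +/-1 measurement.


Each stabilizer generator gives a binary (+1 or -1) measurement outcome.
With 9 independent generators:
Total syndromes = 2^9
= 512

512


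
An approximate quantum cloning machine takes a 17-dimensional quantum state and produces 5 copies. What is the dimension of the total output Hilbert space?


Output space = H^(tensor 5) where dim(H) = 17
dim = 17^5
= 289 (after 2 factors)
= 4913 (after 3 factors)
= 83521 (after 4 factors)
= 1419857 (after 5 factors)
= 1419857

1419857


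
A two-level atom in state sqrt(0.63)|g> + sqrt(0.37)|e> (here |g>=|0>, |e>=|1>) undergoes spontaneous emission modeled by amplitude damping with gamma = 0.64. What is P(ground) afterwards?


For amplitude damping with parameter gamma on state sqrt(a)|0> + sqrt(b)|1>:
alpha^2 = 0.63, beta^2 = 0.37
P(|0>) = alpha^2 + gamma * beta^2
= 0.63 + 0.64 * 0.37
= 0.63 + 0.2368
= 0.8668

0.8668


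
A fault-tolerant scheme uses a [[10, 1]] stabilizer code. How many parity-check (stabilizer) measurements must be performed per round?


For an [[n,k]] stabilizer code:
Number of stabilizer generators = n - k
= 10 - 1
= 9

9


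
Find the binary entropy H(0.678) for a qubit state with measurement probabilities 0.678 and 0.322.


S = -p*log2(p) - (1-p)*log2(1-p)
p = 0.6780, 1-p = 0.3220
= -0.6780 * log2(0.6780) - 0.3220 * log2(0.3220)
= -(-0.3801) - (-0.5264)
= 0.9065

0.9065


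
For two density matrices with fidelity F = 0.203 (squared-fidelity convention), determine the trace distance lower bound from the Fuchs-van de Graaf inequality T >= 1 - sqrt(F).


Fuchs-van de Graaf (squared-fidelity convention): 1 - sqrt(F) <= T <= sqrt(1 - F).
Lower bound: T >= 1 - sqrt(F)
sqrt(F) = sqrt(0.203) = 0.4506
T >= 1 - 0.4506
T >= 0.5494

0.5494


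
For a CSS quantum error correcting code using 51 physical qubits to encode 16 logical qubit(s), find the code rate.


Code rate R = k/n
= 16/51
= 0.3137

0.3137


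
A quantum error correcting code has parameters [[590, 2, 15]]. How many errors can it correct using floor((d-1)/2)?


Code parameters: [[590, 2, 15]], distance d = 15.
Number of correctable errors = floor((d-1)/2)
= floor((15 - 1)/2)
= floor(14/2)
= 7

7


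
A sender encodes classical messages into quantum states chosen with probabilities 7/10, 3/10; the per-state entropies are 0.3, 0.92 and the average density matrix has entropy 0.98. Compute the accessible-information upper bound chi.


chi = S(rho) - sum_i p_i * S(rho_i)
Weighted entropy = 7/10 * 0.3 + 3/10 * 0.92
= 0.4860
chi = 0.98 - 0.4860
= 0.4940

0.4940


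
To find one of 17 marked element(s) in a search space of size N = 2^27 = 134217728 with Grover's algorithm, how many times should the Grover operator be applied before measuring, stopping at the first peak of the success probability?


After j Grover iterations the success probability is P(j) = sin^2((2j+1)*theta), where sin(theta) = sqrt(k/N).
N = 2^27 = 134217728, k = 17
sin(theta) = sqrt(k/N) = 0.00035589306
theta = arcsin(sqrt(k/N)) = 0.0003558930675 rad
P(j) reaches its first maximum when (2j+1)*theta is as close as possible to pi/2, i.e. j = round(pi/(4*theta) - 1/2).
pi/(4*theta) - 1/2 = 2206.3375
(For comparison, the common estimate pi/4 * sqrt(N/k) = 2206.8375; the exact maximiser is used here.)
Optimal iterations = 2206

2206


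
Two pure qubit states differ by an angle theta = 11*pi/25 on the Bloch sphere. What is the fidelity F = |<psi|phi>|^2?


For states separated by angle theta on Bloch sphere:
F = cos^2(theta/2)
theta = 11*pi/25 = 1.3823
theta/2 = 0.6912
cos(theta/2) = 0.7705
F = 0.5937

0.5937


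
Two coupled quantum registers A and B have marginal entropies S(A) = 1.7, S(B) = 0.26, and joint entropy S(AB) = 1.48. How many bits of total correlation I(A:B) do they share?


I(A:B) = S(A) + S(B) - S(AB)
= 1.7 + 0.26 - 1.48
= 0.4800

0.4800


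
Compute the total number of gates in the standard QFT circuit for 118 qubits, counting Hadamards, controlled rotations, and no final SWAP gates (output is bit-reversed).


Hadamard gates: 118
Controlled rotations: n*(n-1)/2 = 118*117/2 = 6903
SWAP gates: 0 (omitted)
Total = 118 + 6903
= 7021

7021


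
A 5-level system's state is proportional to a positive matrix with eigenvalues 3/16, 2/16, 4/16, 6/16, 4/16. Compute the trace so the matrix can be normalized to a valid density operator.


tr(M) = sum of eigenvalues
= 3/16 + 2/16 + 4/16 + 6/16 + 4/16
= 19/16
= 1.1875

1.1875


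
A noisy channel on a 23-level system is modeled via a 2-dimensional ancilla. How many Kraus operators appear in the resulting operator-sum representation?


Tracing out the environment in an orthonormal basis {|i>_E} gives Kraus operators K_i = <i|_E U |0>_E.
Number of Kraus operators = dim(H_env) = d_env
= 2

2


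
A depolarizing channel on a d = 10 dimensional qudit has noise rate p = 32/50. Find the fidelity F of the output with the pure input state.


F = (1-p) + p/d
= (1 - 0.6400) + 0.6400/10
= 0.3600 + 0.0640
= 0.4240

0.4240


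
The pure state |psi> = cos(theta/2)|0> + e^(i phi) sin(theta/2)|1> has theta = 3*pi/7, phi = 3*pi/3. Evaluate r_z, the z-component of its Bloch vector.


theta = 1.3464, phi = 3.1416
r_z = cos(theta) = 0.2225

0.2225


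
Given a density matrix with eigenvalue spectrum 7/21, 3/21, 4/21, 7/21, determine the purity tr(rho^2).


tr(rho^2) = sum of eigenvalues squared
= (7/21)^2 + (3/21)^2 + (4/21)^2 + (7/21)^2
= (49 + 9 + 16 + 49) / 441
= 123/441
= 0.2789

0.2789


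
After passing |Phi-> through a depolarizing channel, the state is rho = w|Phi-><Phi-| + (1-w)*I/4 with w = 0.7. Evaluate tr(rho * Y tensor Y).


|Phi-> = (|00> - |11>)/sqrt(2)
For the pure Bell state, <Y_A Y_B> = +1 (Bell-state Pauli correlator).
The maximally-mixed part I/4 has tr(I/4 * P tensor P) = 0 for any traceless Pauli P.
So <Y_A Y_B>_rho = w * (+1) + (1 - w) * 0
= 0.7 * (+1)
= 0.7000

0.7000


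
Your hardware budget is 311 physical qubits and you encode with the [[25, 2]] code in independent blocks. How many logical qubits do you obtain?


Each code block uses 25 physical qubits for 2 logical qubit(s).
Number of complete blocks = floor(311 / 25) = 12
Logical qubits = 12 * 2
= 24

24


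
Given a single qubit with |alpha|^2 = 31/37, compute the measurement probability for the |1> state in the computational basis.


|alpha|^2 = 31/37 = 0.8378
|beta|^2 = 1 - 31/37 = 6/37 = 0.1622
P(|1>) = |beta|^2 = 0.1622

0.1622


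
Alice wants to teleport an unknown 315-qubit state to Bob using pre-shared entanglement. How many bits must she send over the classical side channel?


Quantum teleportation requires 2 classical bits per qubit teleported.
315 qubit(s) -> 2 * 315 = 630 classical bits

630


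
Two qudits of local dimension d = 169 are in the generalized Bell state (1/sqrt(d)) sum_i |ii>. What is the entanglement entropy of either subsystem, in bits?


For a maximally entangled state in d x d:
S = log2(d) = log2(169)
= 7.4009

7.4009


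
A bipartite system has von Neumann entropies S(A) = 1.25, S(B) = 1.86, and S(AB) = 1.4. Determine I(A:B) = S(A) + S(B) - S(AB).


I(A:B) = S(A) + S(B) - S(AB)
= 1.25 + 1.86 - 1.4
= 1.7100

1.7100


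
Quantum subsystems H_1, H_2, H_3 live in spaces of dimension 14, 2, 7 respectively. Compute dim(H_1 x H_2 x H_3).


dim(H_1 x H_2 x H_3) = 14 * 2 * 7
= 28 * 7
= 196

196


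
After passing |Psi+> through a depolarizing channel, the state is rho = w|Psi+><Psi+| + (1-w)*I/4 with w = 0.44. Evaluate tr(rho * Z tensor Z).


|Psi+> = (|01> + |10>)/sqrt(2)
For the pure Bell state, <Z_A Z_B> = -1 (Bell-state Pauli correlator).
The maximally-mixed part I/4 has tr(I/4 * P tensor P) = 0 for any traceless Pauli P.
So <Z_A Z_B>_rho = w * (-1) + (1 - w) * 0
= 0.44 * (-1)
= -0.4400

-0.4400


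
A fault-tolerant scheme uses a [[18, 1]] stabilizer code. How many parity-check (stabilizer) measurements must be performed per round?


For an [[n,k]] stabilizer code:
Number of stabilizer generators = n - k
= 18 - 1
= 17

17


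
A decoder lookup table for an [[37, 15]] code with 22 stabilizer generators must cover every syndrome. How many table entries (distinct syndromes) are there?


Each stabilizer generator gives a binary (+1 or -1) measurement outcome.
With 22 independent generators:
Total syndromes = 2^22
= 4194304

4194304


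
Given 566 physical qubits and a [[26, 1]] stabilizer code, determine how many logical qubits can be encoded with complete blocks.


Each code block uses 26 physical qubits for 1 logical qubit(s).
Number of complete blocks = floor(566 / 26) = 21
Logical qubits = 21 * 1
= 21

21


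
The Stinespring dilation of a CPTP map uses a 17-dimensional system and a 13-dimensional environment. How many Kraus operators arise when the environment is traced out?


Tracing out the environment in an orthonormal basis {|i>_E} gives Kraus operators K_i = <i|_E U |0>_E.
Number of Kraus operators = dim(H_env) = d_env
= 13

13


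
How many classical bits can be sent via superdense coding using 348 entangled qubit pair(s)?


Superdense coding allows 2 classical bits per shared entangled pair.
348 pair(s) -> 2 * 348 = 696 classical bits

696


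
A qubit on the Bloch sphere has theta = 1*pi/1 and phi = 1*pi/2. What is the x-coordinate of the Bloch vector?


theta = 3.1416, phi = 1.5708
r_x = sin(theta)*cos(phi) = 0.0000 * 0.0000
r_x = 0.0000

0.0000


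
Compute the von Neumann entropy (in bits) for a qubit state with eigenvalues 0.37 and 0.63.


S = -p*log2(p) - (1-p)*log2(1-p)
p = 0.3700, 1-p = 0.6300
= -0.3700 * log2(0.3700) - 0.6300 * log2(0.6300)
= -(-0.5307) - (-0.4199)
= 0.9507

0.9507


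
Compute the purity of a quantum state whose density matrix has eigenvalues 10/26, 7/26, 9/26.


tr(rho^2) = sum of eigenvalues squared
= (10/26)^2 + (7/26)^2 + (9/26)^2
= (100 + 49 + 81) / 676
= 230/676
= 0.3402

0.3402


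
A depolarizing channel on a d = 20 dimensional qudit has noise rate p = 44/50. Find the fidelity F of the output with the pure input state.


F = (1-p) + p/d
= (1 - 0.8800) + 0.8800/20
= 0.1200 + 0.0440
= 0.1640

0.1640


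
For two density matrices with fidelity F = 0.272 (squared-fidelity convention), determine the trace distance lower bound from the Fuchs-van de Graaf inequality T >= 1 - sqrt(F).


Fuchs-van de Graaf (squared-fidelity convention): 1 - sqrt(F) <= T <= sqrt(1 - F).
Lower bound: T >= 1 - sqrt(F)
sqrt(F) = sqrt(0.272) = 0.5215
T >= 1 - 0.5215
T >= 0.4785

0.4785


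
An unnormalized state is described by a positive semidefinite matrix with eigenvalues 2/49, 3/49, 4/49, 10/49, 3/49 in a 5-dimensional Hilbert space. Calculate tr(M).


tr(M) = sum of eigenvalues
= 2/49 + 3/49 + 4/49 + 10/49 + 3/49
= 22/49
= 0.4490

0.4490


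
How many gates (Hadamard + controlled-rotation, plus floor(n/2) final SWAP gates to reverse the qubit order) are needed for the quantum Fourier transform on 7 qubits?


Hadamard gates: 7
Controlled rotations: n*(n-1)/2 = 7*6/2 = 21
SWAP gates: floor(n/2) = floor(7/2) = 3
Total = 7 + 21 + 3
= 31

31


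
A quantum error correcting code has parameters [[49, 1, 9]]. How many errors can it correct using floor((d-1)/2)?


Code parameters: [[49, 1, 9]], distance d = 9.
Number of correctable errors = floor((d-1)/2)
= floor((9 - 1)/2)
= floor(8/2)
= 4

4


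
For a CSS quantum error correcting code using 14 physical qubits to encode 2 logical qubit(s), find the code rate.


Code rate R = k/n
= 2/14
= 0.1429

0.1429


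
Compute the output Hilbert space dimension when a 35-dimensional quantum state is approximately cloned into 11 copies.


Output space = H^(tensor 11) where dim(H) = 35
dim = 35^11
= 1225 (after 2 factors)
= 42875 (after 3 factors)
= 1500625 (after 4 factors)
= 52521875 (after 5 factors)
= 1838265625 (after 6 factors)
= 64339296875 (after 7 factors)
= 2251875390625 (after 8 factors)
= 78815638671875 (after 9 factors)
= 2758547353515625 (after 10 factors)
= 96549157373046875 (after 11 factors)
= 96549157373046875

96549157373046875


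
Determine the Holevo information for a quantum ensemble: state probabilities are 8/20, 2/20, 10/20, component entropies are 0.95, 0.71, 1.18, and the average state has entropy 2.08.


chi = S(rho) - sum_i p_i * S(rho_i)
Weighted entropy = 8/20 * 0.95 + 2/20 * 0.71 + 10/20 * 1.18
= 1.0410
chi = 2.08 - 1.0410
= 1.0390

1.0390


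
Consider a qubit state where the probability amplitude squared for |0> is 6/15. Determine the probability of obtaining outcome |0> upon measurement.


|alpha|^2 = 6/15 = 0.4000
|beta|^2 = 1 - 6/15 = 9/15 = 0.6000
P(|0>) = |alpha|^2 = 0.4000

0.4000


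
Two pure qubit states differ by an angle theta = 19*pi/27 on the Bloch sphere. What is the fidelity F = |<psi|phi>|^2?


For states separated by angle theta on Bloch sphere:
F = cos^2(theta/2)
theta = 19*pi/27 = 2.2108
theta/2 = 1.1054
cos(theta/2) = 0.4488
F = 0.2014

0.2014


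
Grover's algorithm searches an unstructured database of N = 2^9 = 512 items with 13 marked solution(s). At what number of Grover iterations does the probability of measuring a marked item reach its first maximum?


After j Grover iterations the success probability is P(j) = sin^2((2j+1)*theta), where sin(theta) = sqrt(k/N).
N = 2^9 = 512, k = 13
sin(theta) = sqrt(k/N) = 0.1593443598
theta = arcsin(sqrt(k/N)) = 0.1600264916 rad
P(j) reaches its first maximum when (2j+1)*theta is as close as possible to pi/2, i.e. j = round(pi/(4*theta) - 1/2).
pi/(4*theta) - 1/2 = 4.4079
(For comparison, the common estimate pi/4 * sqrt(N/k) = 4.9289; the exact maximiser is used here.)
Optimal iterations = 4

4


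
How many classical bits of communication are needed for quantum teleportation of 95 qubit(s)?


Quantum teleportation requires 2 classical bits per qubit teleported.
95 qubit(s) -> 2 * 95 = 190 classical bits

190


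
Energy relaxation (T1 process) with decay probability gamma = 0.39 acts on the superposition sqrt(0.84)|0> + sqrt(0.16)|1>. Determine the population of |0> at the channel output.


For amplitude damping with parameter gamma on state sqrt(a)|0> + sqrt(b)|1>:
alpha^2 = 0.84, beta^2 = 0.16
P(|0>) = alpha^2 + gamma * beta^2
= 0.84 + 0.39 * 0.16
= 0.84 + 0.0624
= 0.9024

0.9024


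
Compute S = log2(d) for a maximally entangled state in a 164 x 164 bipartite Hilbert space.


For a maximally entangled state in d x d:
S = log2(d) = log2(164)
= 7.3576

7.3576


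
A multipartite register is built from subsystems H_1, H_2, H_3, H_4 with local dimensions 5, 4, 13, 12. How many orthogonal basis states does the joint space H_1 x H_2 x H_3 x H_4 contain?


dim(H_1 x H_2 x H_3 x H_4) = 5 * 4 * 13 * 12
= 20 * 13 * 12
= 260 * 12
= 3120

3120


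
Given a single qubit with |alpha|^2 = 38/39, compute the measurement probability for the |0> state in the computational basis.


|alpha|^2 = 38/39 = 0.9744
|beta|^2 = 1 - 38/39 = 1/39 = 0.0256
P(|0>) = |alpha|^2 = 0.9744

0.9744


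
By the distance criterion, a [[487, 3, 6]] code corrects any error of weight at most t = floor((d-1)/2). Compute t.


Code parameters: [[487, 3, 6]], distance d = 6.
Number of correctable errors = floor((d-1)/2)
= floor((6 - 1)/2)
= floor(5/2)
= 2

2


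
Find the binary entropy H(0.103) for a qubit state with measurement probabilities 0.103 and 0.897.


S = -p*log2(p) - (1-p)*log2(1-p)
p = 0.1030, 1-p = 0.8970
= -0.1030 * log2(0.1030) - 0.8970 * log2(0.8970)
= -(-0.3378) - (-0.1407)
= 0.4784

0.4784


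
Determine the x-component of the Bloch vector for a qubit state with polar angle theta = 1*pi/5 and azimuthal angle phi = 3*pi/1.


theta = 0.6283, phi = 9.4248
r_x = sin(theta)*cos(phi) = 0.5878 * -1.0000
r_x = -0.5878

-0.5878


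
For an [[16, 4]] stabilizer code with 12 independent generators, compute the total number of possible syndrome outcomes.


Each stabilizer generator gives a binary (+1 or -1) measurement outcome.
With 12 independent generators:
Total syndromes = 2^12
= 4096

4096


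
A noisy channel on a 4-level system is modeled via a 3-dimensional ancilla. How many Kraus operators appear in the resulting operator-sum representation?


Tracing out the environment in an orthonormal basis {|i>_E} gives Kraus operators K_i = <i|_E U |0>_E.
Number of Kraus operators = dim(H_env) = d_env
= 3

3


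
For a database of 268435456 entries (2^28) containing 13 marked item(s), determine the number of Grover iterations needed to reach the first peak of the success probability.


After j Grover iterations the success probability is P(j) = sin^2((2j+1)*theta), where sin(theta) = sqrt(k/N).
N = 2^28 = 268435456, k = 13
sin(theta) = sqrt(k/N) = 0.0002200653855
theta = arcsin(sqrt(k/N)) = 0.0002200653872 rad
P(j) reaches its first maximum when (2j+1)*theta is as close as possible to pi/2, i.e. j = round(pi/(4*theta) - 1/2).
pi/(4*theta) - 1/2 = 3568.4309
(For comparison, the common estimate pi/4 * sqrt(N/k) = 3568.9309; the exact maximiser is used here.)
Optimal iterations = 3568

3568


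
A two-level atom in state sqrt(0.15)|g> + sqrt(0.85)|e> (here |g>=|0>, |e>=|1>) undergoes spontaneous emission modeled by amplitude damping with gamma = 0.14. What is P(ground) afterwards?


For amplitude damping with parameter gamma on state sqrt(a)|0> + sqrt(b)|1>:
alpha^2 = 0.15, beta^2 = 0.85
P(|0>) = alpha^2 + gamma * beta^2
= 0.15 + 0.14 * 0.85
= 0.15 + 0.1190
= 0.2690

0.2690


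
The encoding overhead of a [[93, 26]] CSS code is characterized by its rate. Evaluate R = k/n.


Code rate R = k/n
= 26/93
= 0.2796

0.2796


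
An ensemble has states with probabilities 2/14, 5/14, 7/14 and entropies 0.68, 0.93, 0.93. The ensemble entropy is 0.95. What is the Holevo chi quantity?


chi = S(rho) - sum_i p_i * S(rho_i)
Weighted entropy = 2/14 * 0.68 + 5/14 * 0.93 + 7/14 * 0.93
= 0.8943
chi = 0.95 - 0.8943
= 0.0557

0.0557


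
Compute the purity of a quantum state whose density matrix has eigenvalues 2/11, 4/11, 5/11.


tr(rho^2) = sum of eigenvalues squared
= (2/11)^2 + (4/11)^2 + (5/11)^2
= (4 + 16 + 25) / 121
= 45/121
= 0.3719

0.3719


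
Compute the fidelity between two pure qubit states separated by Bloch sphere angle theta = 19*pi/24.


For states separated by angle theta on Bloch sphere:
F = cos^2(theta/2)
theta = 19*pi/24 = 2.4871
theta/2 = 1.2435
cos(theta/2) = 0.3214
F = 0.1033

0.1033


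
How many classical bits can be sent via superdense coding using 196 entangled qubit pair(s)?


Superdense coding allows 2 classical bits per shared entangled pair.
196 pair(s) -> 2 * 196 = 392 classical bits

392


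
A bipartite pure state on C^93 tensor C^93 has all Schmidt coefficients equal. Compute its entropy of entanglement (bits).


For a maximally entangled state in d x d:
S = log2(d) = log2(93)
= 6.5392

6.5392


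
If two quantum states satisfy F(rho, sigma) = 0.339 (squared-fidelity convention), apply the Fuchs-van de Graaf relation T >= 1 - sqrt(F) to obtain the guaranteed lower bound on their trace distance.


Fuchs-van de Graaf (squared-fidelity convention): 1 - sqrt(F) <= T <= sqrt(1 - F).
Lower bound: T >= 1 - sqrt(F)
sqrt(F) = sqrt(0.339) = 0.5822
T >= 1 - 0.5822
T >= 0.4178

0.4178


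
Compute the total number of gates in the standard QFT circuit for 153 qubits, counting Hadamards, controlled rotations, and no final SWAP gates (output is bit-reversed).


Hadamard gates: 153
Controlled rotations: n*(n-1)/2 = 153*152/2 = 11628
SWAP gates: 0 (omitted)
Total = 153 + 11628
= 11781

11781


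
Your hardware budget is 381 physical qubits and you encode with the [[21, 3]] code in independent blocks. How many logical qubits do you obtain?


Each code block uses 21 physical qubits for 3 logical qubit(s).
Number of complete blocks = floor(381 / 21) = 18
Logical qubits = 18 * 3
= 54

54


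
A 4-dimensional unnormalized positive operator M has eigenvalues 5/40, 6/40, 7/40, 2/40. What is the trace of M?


tr(M) = sum of eigenvalues
= 5/40 + 6/40 + 7/40 + 2/40
= 20/40
= 0.5000

0.5000


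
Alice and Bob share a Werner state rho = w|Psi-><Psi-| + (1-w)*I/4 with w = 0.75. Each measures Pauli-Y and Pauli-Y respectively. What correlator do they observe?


|Psi-> = (|01> - |10>)/sqrt(2)
For the pure Bell state, <Y_A Y_B> = -1 (Bell-state Pauli correlator).
The maximally-mixed part I/4 has tr(I/4 * P tensor P) = 0 for any traceless Pauli P.
So <Y_A Y_B>_rho = w * (-1) + (1 - w) * 0
= 0.75 * (-1)
= -0.7500

-0.7500


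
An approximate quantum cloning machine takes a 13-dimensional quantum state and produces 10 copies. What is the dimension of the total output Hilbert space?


Output space = H^(tensor 10) where dim(H) = 13
dim = 13^10
= 169 (after 2 factors)
= 2197 (after 3 factors)
= 28561 (after 4 factors)
= 371293 (after 5 factors)
= 4826809 (after 6 factors)
= 62748517 (after 7 factors)
= 815730721 (after 8 factors)
= 10604499373 (after 9 factors)
= 137858491849 (after 10 factors)
= 137858491849

137858491849


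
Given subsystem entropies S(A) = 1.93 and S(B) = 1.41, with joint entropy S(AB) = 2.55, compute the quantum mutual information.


I(A:B) = S(A) + S(B) - S(AB)
= 1.93 + 1.41 - 2.55
= 0.7900

0.7900


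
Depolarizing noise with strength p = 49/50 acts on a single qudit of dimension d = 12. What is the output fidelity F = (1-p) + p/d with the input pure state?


F = (1-p) + p/d
= (1 - 0.9800) + 0.9800/12
= 0.0200 + 0.0817
= 0.1017

0.1017


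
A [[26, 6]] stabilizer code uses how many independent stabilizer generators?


For an [[n,k]] stabilizer code:
Number of stabilizer generators = n - k
= 26 - 6
= 20

20
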